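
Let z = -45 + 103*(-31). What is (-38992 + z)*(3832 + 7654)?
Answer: -485053780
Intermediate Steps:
z = -3238 (z = -45 - 3193 = -3238)
(-38992 + z)*(3832 + 7654) = (-38992 - 3238)*(3832 + 7654) = -42230*11486 = -485053780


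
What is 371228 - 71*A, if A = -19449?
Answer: 1752107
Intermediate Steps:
371228 - 71*A = 371228 - 71*(-19449) = 371228 - 1*(-1380879) = 371228 + 1380879 = 1752107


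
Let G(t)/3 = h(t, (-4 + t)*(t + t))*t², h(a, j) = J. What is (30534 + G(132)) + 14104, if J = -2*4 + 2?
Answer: -268994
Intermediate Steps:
J = -6 (J = -8 + 2 = -6)
h(a, j) = -6
G(t) = -18*t² (G(t) = 3*(-6*t²) = -18*t²)
(30534 + G(132)) + 14104 = (30534 - 18*132²) + 14104 = (30534 - 18*17424) + 14104 = (30534 - 313632) + 14104 = -283098 + 14104 = -268994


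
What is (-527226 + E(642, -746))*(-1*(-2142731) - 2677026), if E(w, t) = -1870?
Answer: 282693347320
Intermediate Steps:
(-527226 + E(642, -746))*(-1*(-2142731) - 2677026) = (-527226 - 1870)*(-1*(-2142731) - 2677026) = -529096*(2142731 - 2677026) = -529096*(-534295) = 282693347320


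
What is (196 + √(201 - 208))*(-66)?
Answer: -12936 - 66*I*√7 ≈ -12936.0 - 174.62*I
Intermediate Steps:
(196 + √(201 - 208))*(-66) = (196 + √(-7))*(-66) = (196 + I*√7)*(-66) = -12936 - 66*I*√7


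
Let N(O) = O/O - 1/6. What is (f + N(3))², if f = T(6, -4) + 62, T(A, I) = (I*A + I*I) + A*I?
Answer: 34225/36 ≈ 950.69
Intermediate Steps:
N(O) = ⅚ (N(O) = 1 - 1*⅙ = 1 - ⅙ = ⅚)
T(A, I) = I² + 2*A*I (T(A, I) = (A*I + I²) + A*I = (I² + A*I) + A*I = I² + 2*A*I)
f = 30 (f = -4*(-4 + 2*6) + 62 = -4*(-4 + 12) + 62 = -4*8 + 62 = -32 + 62 = 30)
(f + N(3))² = (30 + ⅚)² = (185/6)² = 34225/36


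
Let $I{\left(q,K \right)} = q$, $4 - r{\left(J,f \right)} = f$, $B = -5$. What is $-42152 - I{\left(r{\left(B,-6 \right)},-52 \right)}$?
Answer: $-42162$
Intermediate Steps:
$r{\left(J,f \right)} = 4 - f$
$-42152 - I{\left(r{\left(B,-6 \right)},-52 \right)} = -42152 - \left(4 - -6\right) = -42152 - \left(4 + 6\right) = -42152 - 10 = -42162$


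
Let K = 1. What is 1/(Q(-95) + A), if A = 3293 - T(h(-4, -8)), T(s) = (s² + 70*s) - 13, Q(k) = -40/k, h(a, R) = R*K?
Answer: 19/72246 ≈ 0.00026299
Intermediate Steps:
h(a, R) = R (h(a, R) = R*1 = R)
T(s) = -13 + s² + 70*s
A = 3802 (A = 3293 - (-13 + (-8)² + 70*(-8)) = 3293 - (-13 + 64 - 560) = 3293 - 1*(-509) = 3293 + 509 = 3802)
1/(Q(-95) + A) = 1/(-40/(-95) + 3802) = 1/(-40*(-1/95) + 3802) = 1/(8/19 + 3802) = 1/(72246/19) = 19/72246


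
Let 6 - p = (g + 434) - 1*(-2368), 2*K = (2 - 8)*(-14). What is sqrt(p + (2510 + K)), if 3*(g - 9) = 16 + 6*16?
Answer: I*sqrt(2613)/3 ≈ 17.039*I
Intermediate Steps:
g = 139/3 (g = 9 + (16 + 6*16)/3 = 9 + (16 + 96)/3 = 9 + (1/3)*112 = 9 + 112/3 = 139/3 ≈ 46.333)
K = 42 (K = ((2 - 8)*(-14))/2 = (-6*(-14))/2 = (1/2)*84 = 42)
p = -8527/3 (p = 6 - ((139/3 + 434) - 1*(-2368)) = 6 - (1441/3 + 2368) = 6 - 1*8545/3 = 6 - 8545/3 = -8527/3 ≈ -2842.3)
sqrt(p + (2510 + K)) = sqrt(-8527/3 + (2510 + 42)) = sqrt(-8527/3 + 2552) = sqrt(-871/3) = I*sqrt(2613)/3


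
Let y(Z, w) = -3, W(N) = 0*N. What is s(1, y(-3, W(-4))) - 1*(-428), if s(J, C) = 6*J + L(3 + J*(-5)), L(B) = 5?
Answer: 439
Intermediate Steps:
W(N) = 0
s(J, C) = 5 + 6*J (s(J, C) = 6*J + 5 = 5 + 6*J)
s(1, y(-3, W(-4))) - 1*(-428) = (5 + 6*1) - 1*(-428) = (5 + 6) + 428 = 11 + 428 = 439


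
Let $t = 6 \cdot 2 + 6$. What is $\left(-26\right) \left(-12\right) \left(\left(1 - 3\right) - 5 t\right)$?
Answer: $-28704$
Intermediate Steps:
$t = 18$ ($t = 12 + 6 = 18$)
$\left(-26\right) \left(-12\right) \left(\left(1 - 3\right) - 5 t\right) = \left(-26\right) \left(-12\right) \left(\left(1 - 3\right) - 90\right) = 312 \left(\left(1 + \left(-5 + 2\right)\right) - 90\right) = 312 \left(\left(1 - 3\right) - 90\right) = 312 \left(-2 - 90\right) = 312 \left(-92\right) = -28704$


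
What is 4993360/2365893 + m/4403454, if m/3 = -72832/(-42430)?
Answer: 77746056253731344/36836668766110455 ≈ 2.1106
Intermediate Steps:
m = 109248/21215 (m = 3*(-72832/(-42430)) = 3*(-72832*(-1/42430)) = 3*(36416/21215) = 109248/21215 ≈ 5.1496)
4993360/2365893 + m/4403454 = 4993360/2365893 + (109248/21215)/4403454 = 4993360*(1/2365893) + (109248/21215)*(1/4403454) = 4993360/2365893 + 18208/15569879435 = 77746056253731344/36836668766110455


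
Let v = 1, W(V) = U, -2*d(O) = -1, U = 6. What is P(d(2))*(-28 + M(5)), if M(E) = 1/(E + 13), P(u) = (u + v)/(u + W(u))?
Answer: -503/78 ≈ -6.4487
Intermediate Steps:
d(O) = 1/2 (d(O) = -1/2*(-1) = 1/2)
W(V) = 6
P(u) = (1 + u)/(6 + u) (P(u) = (u + 1)/(u + 6) = (1 + u)/(6 + u))
M(E) = 1/(13 + E)
P(d(2))*(-28 + M(5)) = ((1 + 1/2)/(6 + 1/2))*(-28 + 1/(13 + 5)) = ((3/2)/(13/2))*(-28 + 1/18) = ((2/13)*(3/2))*(-28 + 1/18) = (3/13)*(-503/18) = -503/78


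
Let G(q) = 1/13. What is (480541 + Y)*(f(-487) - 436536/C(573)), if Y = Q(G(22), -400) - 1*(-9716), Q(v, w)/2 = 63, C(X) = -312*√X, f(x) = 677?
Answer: 331989291 + 2973192129*√573/2483 ≈ 3.6065e+8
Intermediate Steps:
G(q) = 1/13
Q(v, w) = 126 (Q(v, w) = 2*63 = 126)
Y = 9842 (Y = 126 - 1*(-9716) = 126 + 9716 = 9842)
(480541 + Y)*(f(-487) - 436536/C(573)) = (480541 + 9842)*(677 - 436536*(-√573/178776)) = 490383*(677 - (-6063)*√573/2483) = 490383*(677 + 6063*√573/2483) = 331989291 + 2973192129*√573/2483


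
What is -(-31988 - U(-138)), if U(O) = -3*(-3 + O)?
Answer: 32411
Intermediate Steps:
U(O) = 9 - 3*O
-(-31988 - U(-138)) = -(-31988 - (9 - 3*(-138))) = -(-31988 - (9 + 414)) = -(-31988 - 1*423) = -(-31988 - 423) = -1*(-32411) = 32411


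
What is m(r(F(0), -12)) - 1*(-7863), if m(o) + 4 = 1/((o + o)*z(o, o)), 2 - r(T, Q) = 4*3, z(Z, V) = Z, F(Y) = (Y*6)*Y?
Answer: 1571801/200 ≈ 7859.0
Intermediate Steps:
F(Y) = 6*Y**2 (F(Y) = (6*Y)*Y = 6*Y**2)
r(T, Q) = -10 (r(T, Q) = 2 - 4*3 = 2 - 1*12 = 2 - 12 = -10)
m(o) = -4 + 1/(2*o**2) (m(o) = -4 + 1/((o + o)*o) = -4 + 1/(((2*o))*o) = -4 + (1/(2*o))/o = -4 + 1/(2*o**2))
m(r(F(0), -12)) - 1*(-7863) = (-4 + (1/2)/(-10)**2) - 1*(-7863) = (-4 + (1/2)*(1/100)) + 7863 = (-4 + 1/200) + 7863 = -799/200 + 7863 = 1571801/200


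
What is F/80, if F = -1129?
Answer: -1129/80 ≈ -14.113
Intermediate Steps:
F/80 = -1129/80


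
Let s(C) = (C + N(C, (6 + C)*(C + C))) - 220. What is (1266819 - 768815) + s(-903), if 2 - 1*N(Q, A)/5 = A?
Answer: -7603019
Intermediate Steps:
N(Q, A) = 10 - 5*A
s(C) = -210 + C - 10*C*(6 + C) (s(C) = (C + (10 - 5*(6 + C)*(C + C))) - 220 = (C + (10 - 5*(6 + C)*2*C)) - 220 = (C + (10 - 10*C*(6 + C))) - 220 = (10 + C - 10*C*(6 + C)) - 220 = -210 + C - 10*C*(6 + C))
(1266819 - 768815) + s(-903) = (1266819 - 768815) + (-210 - 903 - 10*(-903)*(6 - 903)) = 498004 + (-210 - 903 - 10*(-903)*(-897)) = 498004 + (-210 - 903 - 8099910) = 498004 - 8101023 = -7603019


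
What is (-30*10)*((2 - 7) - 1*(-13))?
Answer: -2400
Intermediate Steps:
(-30*10)*((2 - 7) - 1*(-13)) = -300*(-5 + 13) = -300*8 = -2400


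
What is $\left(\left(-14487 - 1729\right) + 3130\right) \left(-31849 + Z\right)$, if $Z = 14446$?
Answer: $227735658$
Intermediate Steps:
$\left(\left(-14487 - 1729\right) + 3130\right) \left(-31849 + Z\right) = \left(\left(-14487 - 1729\right) + 3130\right) \left(-31849 + 14446\right) = \left(\left(-14487 - 1729\right) + 3130\right) \left(-17403\right) = \left(-16216 + 3130\right) \left(-17403\right) = \left(-13086\right) \left(-17403\right) = 227735658$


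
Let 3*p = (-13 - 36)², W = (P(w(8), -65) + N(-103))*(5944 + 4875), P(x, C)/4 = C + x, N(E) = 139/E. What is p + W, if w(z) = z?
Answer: -766484408/309 ≈ -2.4805e+6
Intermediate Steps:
P(x, C) = 4*C + 4*x (P(x, C) = 4*(C + x) = 4*C + 4*x)
W = -255577237/103 (W = ((4*(-65) + 4*8) + 139/(-103))*(5944 + 4875) = ((-260 + 32) + 139*(-1/103))*10819 = (-228 - 139/103)*10819 = -23623/103*10819 = -255577237/103 ≈ -2.4813e+6)
p = 2401/3 (p = (-13 - 36)²/3 = (⅓)*(-49)² = (⅓)*2401 = 2401/3 ≈ 800.33)
p + W = 2401/3 - 255577237/103 = -766484408/309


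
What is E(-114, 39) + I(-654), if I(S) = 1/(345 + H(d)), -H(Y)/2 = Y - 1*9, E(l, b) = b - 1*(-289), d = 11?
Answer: 111849/341 ≈ 328.00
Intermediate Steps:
E(l, b) = 289 + b (E(l, b) = b + 289 = 289 + b)
H(Y) = 18 - 2*Y (H(Y) = -2*(Y - 1*9) = -2*(Y - 9) = -2*(-9 + Y) = 18 - 2*Y)
I(S) = 1/341 (I(S) = 1/(345 + (18 - 2*11)) = 1/(345 + (18 - 22)) = 1/(345 - 4) = 1/341)
E(-114, 39) + I(-654) = (289 + 39) + 1/341 = 328 + 1/341 = 111849/341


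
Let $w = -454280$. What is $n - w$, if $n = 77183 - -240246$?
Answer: $771709$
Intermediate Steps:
$n = 317429$ ($n = 77183 + 240246 = 317429$)
$n - w = 317429 - -454280 = 317429 + 454280 = 771709$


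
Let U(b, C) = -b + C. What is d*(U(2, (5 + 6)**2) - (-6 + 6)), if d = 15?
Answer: 1785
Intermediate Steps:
U(b, C) = C - b
d*(U(2, (5 + 6)**2) - (-6 + 6)) = 15*(((5 + 6)**2 - 1*2) - (-6 + 6)) = 15*((11**2 - 2) - 1*0) = 15*((121 - 2) + 0) = 15*(119 + 0) = 15*119 = 1785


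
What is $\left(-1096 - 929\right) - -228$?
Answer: $-1797$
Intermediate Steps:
$\left(-1096 - 929\right) - -228 = -2025 + 228 = -1797$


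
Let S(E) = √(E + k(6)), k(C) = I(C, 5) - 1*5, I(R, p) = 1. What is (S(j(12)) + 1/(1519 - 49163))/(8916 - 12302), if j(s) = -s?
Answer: 1/161322584 - 2*I/1693 ≈ 6.1988e-9 - 0.0011813*I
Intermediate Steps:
k(C) = -4 (k(C) = 1 - 1*5 = 1 - 5 = -4)
S(E) = √(-4 + E) (S(E) = √(E - 4) = √(-4 + E))
(S(j(12)) + 1/(1519 - 49163))/(8916 - 12302) = (√(-4 - 1*12) + 1/(1519 - 49163))/(8916 - 12302) = (√(-4 - 12) + 1/(-47644))/(-3386) = (√(-16) - 1/47644)*(-1/3386) = (4*I - 1/47644)*(-1/3386) = (-1/47644 + 4*I)*(-1/3386) = 1/161322584 - 2*I/1693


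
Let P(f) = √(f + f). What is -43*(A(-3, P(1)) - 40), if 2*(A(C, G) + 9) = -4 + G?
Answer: 2193 - 43*√2/2 ≈ 2162.6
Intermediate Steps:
P(f) = √2*√f (P(f) = √(2*f) = √2*√f)
A(C, G) = -11 + G/2 (A(C, G) = -9 + (-4 + G)/2 = -9 + (-2 + G/2) = -11 + G/2)
-43*(A(-3, P(1)) - 40) = -43*((-11 + (√2*√1)/2) - 40) = -43*((-11 + (√2*1)/2) - 40) = -43*((-11 + √2/2) - 40) = -43*(-51 + √2/2) = 2193 - 43*√2/2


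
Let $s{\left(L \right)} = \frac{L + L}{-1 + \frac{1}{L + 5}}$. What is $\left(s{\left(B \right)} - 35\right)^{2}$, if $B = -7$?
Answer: $\frac{5929}{9} \approx 658.78$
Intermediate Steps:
$s{\left(L \right)} = \frac{2 L}{-1 + \frac{1}{5 + L}}$
$\left(s{\left(B \right)} - 35\right)^{2} = \left(\left(-2\right) \left(-7\right) \frac{1}{4 - 7} \left(5 - 7\right) - 35\right)^{2} = \left(\left(-2\right) \left(-7\right) \frac{1}{-3} \left(-2\right) - 35\right)^{2} = \left(\left(-2\right) \left(-7\right) \left(- \frac{1}{3}\right) \left(-2\right) - 35\right)^{2} = \left(\frac{28}{3} - 35\right)^{2} = \left(- \frac{77}{3}\right)^{2} = \frac{5929}{9}$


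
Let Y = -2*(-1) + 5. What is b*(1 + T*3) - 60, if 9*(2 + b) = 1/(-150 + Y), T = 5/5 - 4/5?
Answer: -81340/1287 ≈ -63.201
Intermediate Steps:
T = ⅕ (T = 5*(⅕) - 4*⅕ = 1 - ⅘ = ⅕ ≈ 0.20000)
Y = 7 (Y = 2 + 5 = 7)
b = -2575/1287 (b = -2 + 1/(9*(-150 + 7)) = -2 + (⅑)/(-143) = -2 + (⅑)*(-1/143) = -2 - 1/1287 = -2575/1287 ≈ -2.0008)
b*(1 + T*3) - 60 = -2575*(1 + (⅕)*3)/1287 - 60 = -2575*(1 + ⅗)/1287 - 60 = -2575/1287*8/5 - 60 = -4120/1287 - 60 = -81340/1287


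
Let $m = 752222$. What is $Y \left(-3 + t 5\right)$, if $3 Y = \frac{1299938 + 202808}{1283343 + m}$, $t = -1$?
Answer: $- \frac{1717424}{872385} \approx -1.9687$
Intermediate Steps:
$Y = \frac{214678}{872385}$ ($Y = \frac{\left(1299938 + 202808\right) \frac{1}{1283343 + 752222}}{3} = \frac{1502746 \cdot \frac{1}{2035565}}{3} = \frac{1}{3} \cdot \frac{214678}{290795} = \frac{214678}{872385} \approx 0.24608$)
$Y \left(-3 + t 5\right) = \frac{214678 \left(-3 - 5\right)}{872385} = \frac{214678}{872385} \left(-8\right) = - \frac{1717424}{872385}$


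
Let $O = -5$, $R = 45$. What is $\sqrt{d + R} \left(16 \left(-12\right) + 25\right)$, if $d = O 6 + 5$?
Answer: $- 334 \sqrt{5} \approx -746.85$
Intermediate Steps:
$d = -25$ ($d = \left(-5\right) 6 + 5 = -30 + 5 = -25$)
$\sqrt{d + R} \left(16 \left(-12\right) + 25\right) = \sqrt{-25 + 45} \left(16 \left(-12\right) + 25\right) = \sqrt{20} \left(-192 + 25\right) = 2 \sqrt{5} \left(-167\right) = - 334 \sqrt{5}$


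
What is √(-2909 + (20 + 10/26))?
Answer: 4*I*√30511/13 ≈ 53.746*I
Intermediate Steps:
√(-2909 + (20 + 10/26)) = √(-2909 + (20 + (1/26)*10)) = √(-2909 + (20 + 5/13)) = √(-2909 + 265/13) = √(-37552/13) = 4*I*√30511/13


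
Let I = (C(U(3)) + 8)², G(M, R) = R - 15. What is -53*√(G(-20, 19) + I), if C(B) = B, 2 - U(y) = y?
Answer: -53*√53 ≈ -385.85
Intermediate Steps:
U(y) = 2 - y
G(M, R) = -15 + R
I = 49 (I = ((2 - 1*3) + 8)² = ((2 - 3) + 8)² = (-1 + 8)² = 7² = 49)
-53*√(G(-20, 19) + I) = -53*√((-15 + 19) + 49) = -53*√(4 + 49) = -53*√53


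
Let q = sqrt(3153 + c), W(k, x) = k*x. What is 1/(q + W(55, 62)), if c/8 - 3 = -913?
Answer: 3410/11632227 - I*sqrt(4127)/11632227 ≈ 0.00029315 - 5.5227e-6*I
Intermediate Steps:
c = -7280 (c = 24 + 8*(-913) = 24 - 7304 = -7280)
q = I*sqrt(4127) (q = sqrt(3153 - 7280) = sqrt(-4127) = I*sqrt(4127) ≈ 64.242*I)
1/(q + W(55, 62)) = 1/(I*sqrt(4127) + 55*62) = 1/(I*sqrt(4127) + 3410) = 1/(3410 + I*sqrt(4127))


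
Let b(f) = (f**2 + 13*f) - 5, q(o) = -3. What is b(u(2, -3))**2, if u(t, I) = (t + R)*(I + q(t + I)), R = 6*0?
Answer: 289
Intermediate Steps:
R = 0
u(t, I) = t*(-3 + I) (u(t, I) = (t + 0)*(I - 3) = t*(-3 + I))
b(f) = -5 + f**2 + 13*f
b(u(2, -3))**2 = (-5 + (2*(-3 - 3))**2 + 13*(2*(-3 - 3)))**2 = (-5 + (2*(-6))**2 + 13*(2*(-6)))**2 = (-5 + (-12)**2 + 13*(-12))**2 = (-5 + 144 - 156)**2 = (-17)**2 = 289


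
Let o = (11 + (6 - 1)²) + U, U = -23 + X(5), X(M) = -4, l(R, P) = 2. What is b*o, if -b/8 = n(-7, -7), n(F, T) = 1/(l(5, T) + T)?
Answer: 72/5 ≈ 14.400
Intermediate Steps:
n(F, T) = 1/(2 + T)
U = -27 (U = -23 - 4 = -27)
o = 9 (o = (11 + (6 - 1)²) - 27 = (11 + 5²) - 27 = (11 + 25) - 27 = 36 - 27 = 9)
b = 8/5 (b = -8/(2 - 7) = -8/(-5) = -8*(-⅕) = 8/5 ≈ 1.6000)
b*o = (8/5)*9 = 72/5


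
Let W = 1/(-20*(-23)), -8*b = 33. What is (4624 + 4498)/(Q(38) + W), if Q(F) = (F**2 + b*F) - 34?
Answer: 524515/72062 ≈ 7.2787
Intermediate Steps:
b = -33/8 (b = -1/8*33 = -33/8 ≈ -4.1250)
W = 1/460 ≈ 0.0021739
Q(F) = -34 + F**2 - 33*F/8 (Q(F) = (F**2 - 33*F/8) - 34 = -34 + F**2 - 33*F/8)
(4624 + 4498)/(Q(38) + W) = (4624 + 4498)/((-34 + 38**2 - 33/8*38) + 1/460) = 9122/((-34 + 1444 - 627/4) + 1/460) = 9122/(5013/4 + 1/460) = 9122/(144124/115) = 9122*(115/144124) = 524515/72062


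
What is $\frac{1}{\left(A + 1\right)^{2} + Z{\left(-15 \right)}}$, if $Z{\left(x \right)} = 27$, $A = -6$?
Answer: $\frac{1}{52} \approx 0.019231$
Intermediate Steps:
$\frac{1}{\left(A + 1\right)^{2} + Z{\left(-15 \right)}} = \frac{1}{\left(-6 + 1\right)^{2} + 27} = \frac{1}{\left(-5\right)^{2} + 27} = \frac{1}{25 + 27} = \frac{1}{52}$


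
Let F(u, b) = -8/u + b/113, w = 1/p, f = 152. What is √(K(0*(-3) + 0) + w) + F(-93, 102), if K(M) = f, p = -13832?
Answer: 10390/10509 + 3*√807813006/6916 ≈ 13.318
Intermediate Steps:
w = -1/13832 (w = 1/(-13832) = -1/13832 ≈ -7.2296e-5)
K(M) = 152
F(u, b) = -8/u + b/113 (F(u, b) = -8/u + b*(1/113) = -8/u + b/113)
√(K(0*(-3) + 0) + w) + F(-93, 102) = √(152 - 1/13832) + (-8/(-93) + (1/113)*102) = √(2102463/13832) + (-8*(-1/93) + 102/113) = 3*√807813006/6916 + (8/93 + 102/113) = 3*√807813006/6916 + 10390/10509 = 10390/10509 + 3*√807813006/6916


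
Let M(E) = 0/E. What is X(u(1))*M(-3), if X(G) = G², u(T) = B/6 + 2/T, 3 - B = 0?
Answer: 0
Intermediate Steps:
B = 3 (B = 3 - 1*0 = 3 + 0 = 3)
u(T) = ½ + 2/T (u(T) = 3/6 + 2/T = 3*(⅙) + 2/T = ½ + 2/T)
M(E) = 0
X(u(1))*M(-3) = ((½)*(4 + 1)/1)²*0 = ((½)*1*5)²*0 = (5/2)²*0 = (25/4)*0 = 0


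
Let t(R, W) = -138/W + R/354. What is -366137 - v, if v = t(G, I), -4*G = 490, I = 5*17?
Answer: -22034006131/60180 ≈ -3.6614e+5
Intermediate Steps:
I = 85
G = -245/2 (G = -¼*490 = -245/2 ≈ -122.50)
t(R, W) = -138/W + R/354 (t(R, W) = -138/W + R*(1/354) = -138/W + R/354)
v = -118529/60180 (v = -138/85 + (1/354)*(-245/2) = -138*1/85 - 245/708 = -138/85 - 245/708 = -118529/60180 ≈ -1.9696)
-366137 - v = -366137 - 1*(-118529/60180) = -366137 + 118529/60180 = -22034006131/60180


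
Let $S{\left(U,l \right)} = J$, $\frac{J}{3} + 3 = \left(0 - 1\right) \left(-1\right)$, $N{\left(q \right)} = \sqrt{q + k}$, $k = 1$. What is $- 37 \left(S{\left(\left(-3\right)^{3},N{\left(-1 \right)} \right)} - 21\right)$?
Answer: $999$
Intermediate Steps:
$N{\left(q \right)} = \sqrt{1 + q}$ ($N{\left(q \right)} = \sqrt{q + 1} = \sqrt{1 + q}$)
$J = -6$ ($J = -9 + 3 \left(0 - 1\right) \left(-1\right) = -9 + 3 \left(\left(-1\right) \left(-1\right)\right) = -9 + 3 \cdot 1 = -9 + 3 = -6$)
$S{\left(U,l \right)} = -6$
$- 37 \left(S{\left(\left(-3\right)^{3},N{\left(-1 \right)} \right)} - 21\right) = - 37 \left(-6 - 21\right) = \left(-37\right) \left(-27\right) = 999$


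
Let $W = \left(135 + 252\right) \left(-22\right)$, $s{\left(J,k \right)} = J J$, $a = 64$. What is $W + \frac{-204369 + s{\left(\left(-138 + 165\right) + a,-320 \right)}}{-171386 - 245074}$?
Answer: $- \frac{886386088}{104115} \approx -8513.5$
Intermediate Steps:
$s{\left(J,k \right)} = J^{2}$
$W = -8514$ ($W = 387 \left(-22\right) = -8514$)
$W + \frac{-204369 + s{\left(\left(-138 + 165\right) + a,-320 \right)}}{-171386 - 245074} = -8514 + \frac{-204369 + \left(\left(-138 + 165\right) + 64\right)^{2}}{-171386 - 245074} = -8514 + \frac{-204369 + \left(27 + 64\right)^{2}}{-416460} = -8514 + \left(-204369 + 91^{2}\right) \left(- \frac{1}{416460}\right) = -8514 + \left(-204369 + 8281\right) \left(- \frac{1}{416460}\right) = -8514 - - \frac{49022}{104115} = -8514 + \frac{49022}{104115} = - \frac{886386088}{104115}$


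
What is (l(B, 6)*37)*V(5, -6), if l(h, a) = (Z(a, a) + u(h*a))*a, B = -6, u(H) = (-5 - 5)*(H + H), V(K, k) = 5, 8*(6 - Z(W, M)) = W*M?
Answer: 800865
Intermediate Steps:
Z(W, M) = 6 - M*W/8 (Z(W, M) = 6 - W*M/8 = 6 - M*W/8)
u(H) = -20*H
l(h, a) = a*(6 - a²/8 - 20*a*h) (l(h, a) = ((6 - a*a/8) - 20*h*a)*a = ((6 - a²/8) - 20*a*h)*a = (6 - a²/8 - 20*a*h)*a = a*(6 - a²/8 - 20*a*h))
(l(B, 6)*37)*V(5, -6) = (((⅛)*6*(48 - 1*6² - 160*6*(-6)))*37)*5 = (((⅛)*6*(48 - 1*36 + 5760))*37)*5 = (((⅛)*6*(48 - 36 + 5760))*37)*5 = (((⅛)*6*5772)*37)*5 = (4329*37)*5 = 160173*5 = 800865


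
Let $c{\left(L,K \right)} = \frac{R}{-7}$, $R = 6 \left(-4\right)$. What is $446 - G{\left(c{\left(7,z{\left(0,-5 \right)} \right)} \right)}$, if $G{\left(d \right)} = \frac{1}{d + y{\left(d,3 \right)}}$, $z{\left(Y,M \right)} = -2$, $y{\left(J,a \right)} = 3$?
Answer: $\frac{20063}{45} \approx 445.84$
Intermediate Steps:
$R = -24$
$c{\left(L,K \right)} = \frac{24}{7}$ ($c{\left(L,K \right)} = - \frac{24}{-7} = \left(-24\right) \left(- \frac{1}{7}\right) = \frac{24}{7}$)
$G{\left(d \right)} = \frac{1}{3 + d}$ ($G{\left(d \right)} = \frac{1}{d + 3} = \frac{1}{3 + d}$)
$446 - G{\left(c{\left(7,z{\left(0,-5 \right)} \right)} \right)} = 446 - \frac{1}{3 + \frac{24}{7}} = 446 - \frac{1}{\frac{45}{7}} = 446 - \frac{7}{45} = \frac{20063}{45}$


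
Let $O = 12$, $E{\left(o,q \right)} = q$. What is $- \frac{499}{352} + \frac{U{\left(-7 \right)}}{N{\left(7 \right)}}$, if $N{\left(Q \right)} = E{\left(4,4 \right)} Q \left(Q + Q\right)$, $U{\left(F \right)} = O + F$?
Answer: $- \frac{24231}{17248} \approx -1.4049$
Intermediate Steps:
$U{\left(F \right)} = 12 + F$
$N{\left(Q \right)} = 8 Q^{2}$ ($N{\left(Q \right)} = 4 Q \left(Q + Q\right) = 4 Q 2 Q = 4 \cdot 2 Q^{2} = 8 Q^{2}$)
$- \frac{499}{352} + \frac{U{\left(-7 \right)}}{N{\left(7 \right)}} = - \frac{499}{352} + \frac{12 - 7}{8 \cdot 7^{2}} = \left(-499\right) \frac{1}{352} + \frac{5}{8 \cdot 49} = - \frac{499}{352} + \frac{5}{392} = - \frac{24231}{17248}$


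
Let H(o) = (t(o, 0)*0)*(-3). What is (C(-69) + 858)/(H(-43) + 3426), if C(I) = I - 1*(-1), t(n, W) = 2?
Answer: 395/1713 ≈ 0.23059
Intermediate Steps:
C(I) = 1 + I (C(I) = I + 1 = 1 + I)
H(o) = 0 (H(o) = (2*0)*(-3) = 0*(-3) = 0)
(C(-69) + 858)/(H(-43) + 3426) = ((1 - 69) + 858)/(0 + 3426) = (-68 + 858)/3426 = 790*(1/3426) = 395/1713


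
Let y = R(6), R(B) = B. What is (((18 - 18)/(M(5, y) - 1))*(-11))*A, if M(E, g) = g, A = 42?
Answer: 0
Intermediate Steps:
y = 6
(((18 - 18)/(M(5, y) - 1))*(-11))*A = (((18 - 18)/(6 - 1))*(-11))*42 = ((0/5)*(-11))*42 = ((0*(⅕))*(-11))*42 = (0*(-11))*42 = 0*42 = 0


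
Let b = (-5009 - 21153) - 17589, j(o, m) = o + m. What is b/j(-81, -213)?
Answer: 43751/294 ≈ 148.81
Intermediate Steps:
j(o, m) = m + o
b = -43751 (b = -26162 - 17589 = -43751)
b/j(-81, -213) = -43751/(-213 - 81) = -43751/(-294) = -43751*(-1/294) = 43751/294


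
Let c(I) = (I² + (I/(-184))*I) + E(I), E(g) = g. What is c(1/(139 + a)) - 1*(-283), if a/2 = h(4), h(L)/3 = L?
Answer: 1383531143/4888696 ≈ 283.01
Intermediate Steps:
h(L) = 3*L
a = 24 (a = 2*(3*4) = 2*12 = 24)
c(I) = I + 183*I²/184 (c(I) = (I² + (I/(-184))*I) + I = (I² + (I*(-1/184))*I) + I = (I² + (-I/184)*I) + I = (I² - I²/184) + I = 183*I²/184 + I = I + 183*I²/184)
c(1/(139 + a)) - 1*(-283) = (184 + 183/(139 + 24))/(184*(139 + 24)) - 1*(-283) = (1/184)*(184 + 183/163)/163 + 283 = (1/184)*(1/163)*(184 + 183*(1/163)) + 283 = (1/184)*(1/163)*(184 + 183/163) + 283 = (1/184)*(1/163)*(30175/163) + 283 = 30175/4888696 + 283 = 1383531143/4888696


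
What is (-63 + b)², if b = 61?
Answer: 4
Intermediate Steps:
(-63 + b)² = (-63 + 61)² = (-2)² = 4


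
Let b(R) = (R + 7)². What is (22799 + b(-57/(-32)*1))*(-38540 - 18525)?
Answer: -1336755442905/1024 ≈ -1.3054e+9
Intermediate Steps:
b(R) = (7 + R)²
(22799 + b(-57/(-32)*1))*(-38540 - 18525) = (22799 + (7 - 57/(-32)*1)²)*(-38540 - 18525) = (22799 + (7 - 57*(-1/32)*1)²)*(-57065) = (22799 + (7 + (57/32)*1)²)*(-57065) = (22799 + (7 + 57/32)²)*(-57065) = (22799 + (281/32)²)*(-57065) = (22799 + 78961/1024)*(-57065) = (23425137/1024)*(-57065) = -1336755442905/1024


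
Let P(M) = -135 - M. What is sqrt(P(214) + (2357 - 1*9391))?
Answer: I*sqrt(7383) ≈ 85.924*I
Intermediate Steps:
sqrt(P(214) + (2357 - 1*9391)) = sqrt((-135 - 1*214) + (2357 - 1*9391)) = sqrt((-135 - 214) + (2357 - 9391)) = sqrt(-349 - 7034) = sqrt(-7383) = I*sqrt(7383)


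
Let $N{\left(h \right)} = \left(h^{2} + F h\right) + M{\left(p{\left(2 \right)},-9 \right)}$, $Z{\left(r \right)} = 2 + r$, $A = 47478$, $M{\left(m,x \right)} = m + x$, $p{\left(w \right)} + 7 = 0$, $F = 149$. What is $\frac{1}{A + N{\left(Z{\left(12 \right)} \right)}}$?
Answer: $\frac{1}{49744} \approx 2.0103 \cdot 10^{-5}$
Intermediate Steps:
$p{\left(w \right)} = -7$ ($p{\left(w \right)} = -7 + 0 = -7$)
$N{\left(h \right)} = -16 + h^{2} + 149 h$ ($N{\left(h \right)} = \left(h^{2} + 149 h\right) - 16 = -16 + h^{2} + 149 h$)
$\frac{1}{A + N{\left(Z{\left(12 \right)} \right)}} = \frac{1}{47478 + \left(-16 + \left(2 + 12\right)^{2} + 149 \left(2 + 12\right)\right)} = \frac{1}{47478 + \left(-16 + 14^{2} + 149 \cdot 14\right)} = \frac{1}{47478 + \left(-16 + 196 + 2086\right)} = \frac{1}{47478 + 2266} = \frac{1}{49744}$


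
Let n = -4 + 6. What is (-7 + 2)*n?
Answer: -10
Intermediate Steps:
n = 2
(-7 + 2)*n = (-7 + 2)*2 = -5*2 = -10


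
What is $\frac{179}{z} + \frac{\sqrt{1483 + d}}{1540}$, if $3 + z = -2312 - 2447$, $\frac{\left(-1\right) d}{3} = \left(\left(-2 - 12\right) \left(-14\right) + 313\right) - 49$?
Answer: $- \frac{179}{4762} + \frac{\sqrt{103}}{1540} \approx -0.030999$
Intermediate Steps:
$d = -1380$ ($d = - 3 \left(\left(\left(-2 - 12\right) \left(-14\right) + 313\right) - 49\right) = - 3 \left(\left(\left(-14\right) \left(-14\right) + 313\right) - 49\right) = - 3 \left(\left(196 + 313\right) - 49\right) = - 3 \left(509 - 49\right) = \left(-3\right) 460 = -1380$)
$z = -4762$ ($z = -3 - 4759 = -4762$)
$\frac{179}{z} + \frac{\sqrt{1483 + d}}{1540} = \frac{179}{-4762} + \frac{\sqrt{1483 - 1380}}{1540} = 179 \left(- \frac{1}{4762}\right) + \sqrt{103} \cdot \frac{1}{1540} = - \frac{179}{4762} + \frac{\sqrt{103}}{1540}$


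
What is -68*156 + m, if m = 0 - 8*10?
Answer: -10688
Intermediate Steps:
m = -80 (m = 0 - 80 = -80)
-68*156 + m = -68*156 - 80 = -10608 - 80 = -10688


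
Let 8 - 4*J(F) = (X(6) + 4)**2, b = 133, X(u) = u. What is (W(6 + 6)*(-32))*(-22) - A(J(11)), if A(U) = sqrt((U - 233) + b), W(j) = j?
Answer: 8448 - I*sqrt(123) ≈ 8448.0 - 11.091*I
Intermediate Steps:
J(F) = -23 (J(F) = 2 - (6 + 4)**2/4 = 2 - 1/4*10**2 = 2 - 1/4*100 = 2 - 25 = -23)
A(U) = sqrt(-100 + U) (A(U) = sqrt((U - 233) + 133) = sqrt((-233 + U) + 133) = sqrt(-100 + U))
(W(6 + 6)*(-32))*(-22) - A(J(11)) = ((6 + 6)*(-32))*(-22) - sqrt(-100 - 23) = (12*(-32))*(-22) - sqrt(-123) = -384*(-22) - I*sqrt(123) = 8448 - I*sqrt(123)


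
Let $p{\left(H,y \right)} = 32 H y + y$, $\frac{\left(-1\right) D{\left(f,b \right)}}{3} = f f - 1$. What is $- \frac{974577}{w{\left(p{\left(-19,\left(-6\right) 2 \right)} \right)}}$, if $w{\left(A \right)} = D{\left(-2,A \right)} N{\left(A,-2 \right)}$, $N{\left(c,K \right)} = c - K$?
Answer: $\frac{324859}{21858} \approx 14.862$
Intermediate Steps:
$D{\left(f,b \right)} = 3 - 3 f^{2}$ ($D{\left(f,b \right)} = - 3 \left(f f - 1\right) = - 3 \left(f^{2} - 1\right) = - 3 \left(-1 + f^{2}\right) = 3 - 3 f^{2}$)
$p{\left(H,y \right)} = y + 32 H y$ ($p{\left(H,y \right)} = 32 H y + y = y + 32 H y$)
$w{\left(A \right)} = -18 - 9 A$ ($w{\left(A \right)} = \left(3 - 3 \left(-2\right)^{2}\right) \left(A - -2\right) = \left(3 - 12\right) \left(A + 2\right) = \left(3 - 12\right) \left(2 + A\right) = - 9 \left(2 + A\right) = -18 - 9 A$)
$- \frac{974577}{w{\left(p{\left(-19,\left(-6\right) 2 \right)} \right)}} = - \frac{974577}{-18 - 9 \left(-6\right) 2 \left(1 + 32 \left(-19\right)\right)} = - \frac{974577}{-18 - 9 \left(- 12 \left(1 - 608\right)\right)} = - \frac{974577}{-18 - 9 \left(\left(-12\right) \left(-607\right)\right)} = - \frac{974577}{-18 - 65556} = - \frac{974577}{-65574} = \left(-974577\right) \left(- \frac{1}{65574}\right) = \frac{324859}{21858}$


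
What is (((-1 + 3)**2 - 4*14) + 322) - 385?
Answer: -115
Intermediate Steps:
(((-1 + 3)**2 - 4*14) + 322) - 385 = ((2**2 - 56) + 322) - 385 = ((4 - 56) + 322) - 385 = (-52 + 322) - 385 = 270 - 385 = -115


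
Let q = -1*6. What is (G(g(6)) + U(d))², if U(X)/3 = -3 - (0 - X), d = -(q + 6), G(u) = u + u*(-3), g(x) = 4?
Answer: 289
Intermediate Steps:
q = -6
G(u) = -2*u (G(u) = u - 3*u = -2*u)
d = 0 (d = -(-6 + 6) = -1*0 = 0)
U(X) = -9 + 3*X (U(X) = 3*(-3 - (0 - X)) = 3*(-3 - (-1)*X) = 3*(-3 + X) = -9 + 3*X)
(G(g(6)) + U(d))² = (-2*4 + (-9 + 3*0))² = (-8 + (-9 + 0))² = (-8 - 9)² = (-17)² = 289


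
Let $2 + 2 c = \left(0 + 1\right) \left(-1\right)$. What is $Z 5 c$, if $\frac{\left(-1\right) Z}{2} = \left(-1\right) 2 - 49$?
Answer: $-765$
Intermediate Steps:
$Z = 102$ ($Z = - 2 \left(\left(-1\right) 2 - 49\right) = - 2 \left(-2 - 49\right) = \left(-2\right) \left(-51\right) = 102$)
$c = - \frac{3}{2}$ ($c = -1 + \frac{\left(0 + 1\right) \left(-1\right)}{2} = -1 + \frac{1 \left(-1\right)}{2} = -1 + \frac{1}{2} \left(-1\right) = -1 - \frac{1}{2} = - \frac{3}{2} \approx -1.5$)
$Z 5 c = 102 \cdot 5 \left(- \frac{3}{2}\right) = 510 \left(- \frac{3}{2}\right) = -765$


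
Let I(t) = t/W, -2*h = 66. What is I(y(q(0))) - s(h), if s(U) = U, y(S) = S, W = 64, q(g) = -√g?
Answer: 33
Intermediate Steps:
h = -33 (h = -½*66 = -33)
I(t) = t/64
I(y(q(0))) - s(h) = (-√0)/64 - 1*(-33) = (-1*0)/64 + 33 = (1/64)*0 + 33 = 0 + 33 = 33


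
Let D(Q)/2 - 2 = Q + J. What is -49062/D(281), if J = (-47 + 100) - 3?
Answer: -221/3 ≈ -73.667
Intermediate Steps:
J = 50 (J = 53 - 3 = 50)
D(Q) = 104 + 2*Q (D(Q) = 4 + 2*(Q + 50) = 4 + 2*(50 + Q) = 4 + (100 + 2*Q) = 104 + 2*Q)
-49062/D(281) = -49062/(104 + 2*281) = -49062/(104 + 562) = -49062/666 = -49062*1/666 = -221/3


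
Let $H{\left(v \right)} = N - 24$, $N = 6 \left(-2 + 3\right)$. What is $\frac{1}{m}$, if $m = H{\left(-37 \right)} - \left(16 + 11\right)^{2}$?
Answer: $- \frac{1}{747} \approx -0.0013387$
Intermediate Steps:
$N = 6$ ($N = 6 \cdot 1 = 6$)
$H{\left(v \right)} = -18$ ($H{\left(v \right)} = 6 - 24 = -18$)
$m = -747$ ($m = -18 - \left(16 + 11\right)^{2} = -18 - 27^{2} = -18 - 729 = -747$)
$\frac{1}{m} = \frac{1}{-747} = - \frac{1}{747}$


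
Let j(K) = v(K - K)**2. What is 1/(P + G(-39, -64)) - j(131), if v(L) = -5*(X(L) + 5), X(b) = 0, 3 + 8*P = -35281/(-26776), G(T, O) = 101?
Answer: -13493511417/21589961 ≈ -624.99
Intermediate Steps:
P = -45047/214208 (P = -3/8 + (-35281/(-26776))/8 = -3/8 + (-35281*(-1/26776))/8 = -3/8 + (1/8)*(35281/26776) = -3/8 + 35281/214208 = -45047/214208 ≈ -0.21030)
v(L) = -25 (v(L) = -5*(0 + 5) = -5*5 = -25)
j(K) = 625 (j(K) = (-25)**2 = 625)
1/(P + G(-39, -64)) - j(131) = 1/(-45047/214208 + 101) - 1*625 = 1/(21589961/214208) - 625 = 214208/21589961 - 625 = -13493511417/21589961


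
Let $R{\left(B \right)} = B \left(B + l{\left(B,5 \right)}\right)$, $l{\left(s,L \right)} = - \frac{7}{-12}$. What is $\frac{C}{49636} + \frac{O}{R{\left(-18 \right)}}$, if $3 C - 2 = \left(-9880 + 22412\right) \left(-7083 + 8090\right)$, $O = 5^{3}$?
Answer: $\frac{441655289}{5186962} \approx 85.147$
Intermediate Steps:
$l{\left(s,L \right)} = \frac{7}{12}$ ($l{\left(s,L \right)} = \left(-7\right) \left(- \frac{1}{12}\right) = \frac{7}{12}$)
$R{\left(B \right)} = B \left(\frac{7}{12} + B\right)$ ($R{\left(B \right)} = B \left(B + \frac{7}{12}\right) = B \left(\frac{7}{12} + B\right)$)
$O = 125$
$C = \frac{12619726}{3}$ ($C = \frac{2}{3} + \frac{\left(-9880 + 22412\right) \left(-7083 + 8090\right)}{3} = \frac{2}{3} + \frac{12532 \cdot 1007}{3} = \frac{2}{3} + \frac{1}{3} \cdot 12619724 = \frac{2}{3} + \frac{12619724}{3} = \frac{12619726}{3} \approx 4.2066 \cdot 10^{6}$)
$\frac{C}{49636} + \frac{O}{R{\left(-18 \right)}} = \frac{12619726}{3 \cdot 49636} + \frac{125}{\frac{1}{12} \left(-18\right) \left(7 + 12 \left(-18\right)\right)} = \frac{12619726}{3} \cdot \frac{1}{49636} + \frac{125}{\frac{1}{12} \left(-18\right) \left(7 - 216\right)} = \frac{6309863}{74454} + \frac{125}{\frac{1}{12} \left(-18\right) \left(-209\right)} = \frac{6309863}{74454} + \frac{125}{\frac{627}{2}} = \frac{6309863}{74454} + 125 \cdot \frac{2}{627} = \frac{6309863}{74454} + \frac{250}{627} = \frac{441655289}{5186962}$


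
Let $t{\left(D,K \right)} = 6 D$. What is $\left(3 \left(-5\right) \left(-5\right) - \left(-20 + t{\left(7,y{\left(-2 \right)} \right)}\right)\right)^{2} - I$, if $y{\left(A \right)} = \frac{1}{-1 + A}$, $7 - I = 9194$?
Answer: $11996$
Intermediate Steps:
$I = -9187$ ($I = 7 - 9194 = -9187$)
$\left(3 \left(-5\right) \left(-5\right) - \left(-20 + t{\left(7,y{\left(-2 \right)} \right)}\right)\right)^{2} - I = \left(3 \left(-5\right) \left(-5\right) + \left(20 - 6 \cdot 7\right)\right)^{2} - -9187 = \left(\left(-15\right) \left(-5\right) + \left(20 - 42\right)\right)^{2} + 9187 = \left(75 + \left(20 - 42\right)\right)^{2} + 9187 = \left(75 - 22\right)^{2} + 9187 = 53^{2} + 9187 = 2809 + 9187 = 11996$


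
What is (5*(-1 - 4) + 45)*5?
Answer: 100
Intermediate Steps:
(5*(-1 - 4) + 45)*5 = (5*(-5) + 45)*5 = (-25 + 45)*5 = 20*5 = 100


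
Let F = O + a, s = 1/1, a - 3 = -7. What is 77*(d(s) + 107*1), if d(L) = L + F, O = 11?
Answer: 8855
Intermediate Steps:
a = -4 (a = 3 - 7 = -4)
s = 1
F = 7 (F = 11 - 4 = 7)
d(L) = 7 + L (d(L) = L + 7 = 7 + L)
77*(d(s) + 107*1) = 77*((7 + 1) + 107*1) = 77*(8 + 107) = 77*115 = 8855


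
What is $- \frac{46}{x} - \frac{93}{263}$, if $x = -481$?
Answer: $- \frac{32635}{126503} \approx -0.25798$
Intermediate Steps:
$- \frac{46}{x} - \frac{93}{263} = - \frac{46}{-481} - \frac{93}{263} = \left(-46\right) \left(- \frac{1}{481}\right) - \frac{93}{263} = \frac{46}{481} - \frac{93}{263} = - \frac{32635}{126503}$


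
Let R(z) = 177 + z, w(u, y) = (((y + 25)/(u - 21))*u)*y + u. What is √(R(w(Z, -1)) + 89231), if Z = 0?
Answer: 8*√1397 ≈ 299.01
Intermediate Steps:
w(u, y) = u + u*y*(25 + y)/(-21 + u) (w(u, y) = (((25 + y)/(-21 + u))*u)*y + u = (u*(25 + y)/(-21 + u))*y + u = u*y*(25 + y)/(-21 + u) + u = u + u*y*(25 + y)/(-21 + u))
√(R(w(Z, -1)) + 89231) = √((177 + 0*(-21 + 0 + (-1)² + 25*(-1))/(-21 + 0)) + 89231) = √((177 + 0*(-21 + 0 + 1 - 25)/(-21)) + 89231) = √((177 + 0*(-1/21)*(-45)) + 89231) = √((177 + 0) + 89231) = √(177 + 89231) = √89408 = 8*√1397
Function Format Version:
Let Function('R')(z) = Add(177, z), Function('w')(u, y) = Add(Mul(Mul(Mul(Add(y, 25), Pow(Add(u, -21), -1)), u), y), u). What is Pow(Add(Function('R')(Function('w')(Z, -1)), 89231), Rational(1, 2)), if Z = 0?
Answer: Mul(8, Pow(1397, Rational(1, 2))) ≈ 299.01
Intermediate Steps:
Function('w')(u, y) = Add(u, Mul(u, y, Pow(Add(-21, u), -1), Add(25, y))) (Function('w')(u, y) = Add(Mul(Mul(Mul(Add(25, y), Pow(Add(-21, u), -1)), u), y), u) = Add(Mul(Mul(Mul(Pow(Add(-21, u), -1), Add(25, y)), u), y), u) = Add(Mul(Mul(u, Pow(Add(-21, u), -1), Add(25, y)), y), u) = Add(Mul(u, y, Pow(Add(-21, u), -1), Add(25, y)), u) = Add(u, Mul(u, y, Pow(Add(-21, u), -1), Add(25, y))))
Pow(Add(Function('R')(Function('w')(Z, -1)), 89231), Rational(1, 2)) = Pow(Add(Add(177, Mul(0, Pow(Add(-21, 0), -1), Add(-21, 0, Pow(-1, 2), Mul(25, -1)))), 89231), Rational(1, 2)) = Pow(Add(Add(177, Mul(0, Pow(-21, -1), Add(-21, 0, 1, -25))), 89231), Rational(1, 2)) = Pow(Add(Add(177, Mul(0, Rational(-1, 21), -45)), 89231), Rational(1, 2)) = Pow(Add(Add(177, 0), 89231), Rational(1, 2)) = Pow(Add(177, 89231), Rational(1, 2)) = Pow(89408, Rational(1, 2)) = Mul(8, Pow(1397, Rational(1, 2)))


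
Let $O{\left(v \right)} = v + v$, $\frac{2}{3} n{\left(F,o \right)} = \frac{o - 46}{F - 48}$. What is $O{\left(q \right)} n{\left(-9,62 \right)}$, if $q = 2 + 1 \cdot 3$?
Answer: $- \frac{80}{19} \approx -4.2105$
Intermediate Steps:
$n{\left(F,o \right)} = \frac{3 \left(-46 + o\right)}{2 \left(-48 + F\right)}$ ($n{\left(F,o \right)} = \frac{3 \frac{o - 46}{F - 48}}{2} = \frac{3 \frac{-46 + o}{-48 + F}}{2} = \frac{3 \left(-46 + o\right)}{2 \left(-48 + F\right)}$)
$q = 5$ ($q = 2 + 3 = 5$)
$O{\left(v \right)} = 2 v$
$O{\left(q \right)} n{\left(-9,62 \right)} = 2 \cdot 5 \frac{3 \left(-46 + 62\right)}{2 \left(-48 - 9\right)} = 10 \cdot \frac{3}{2} \frac{1}{-57} \cdot 16 = 10 \cdot \frac{3}{2} \left(- \frac{1}{57}\right) 16 = 10 \left(- \frac{8}{19}\right) = - \frac{80}{19}$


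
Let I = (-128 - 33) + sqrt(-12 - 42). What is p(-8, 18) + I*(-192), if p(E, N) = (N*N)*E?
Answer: 28320 - 576*I*sqrt(6) ≈ 28320.0 - 1410.9*I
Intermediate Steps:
p(E, N) = E*N**2 (p(E, N) = N**2*E = E*N**2)
I = -161 + 3*I*sqrt(6) (I = -161 + sqrt(-54) = -161 + 3*I*sqrt(6) ≈ -161.0 + 7.3485*I)
p(-8, 18) + I*(-192) = -8*18**2 + (-161 + 3*I*sqrt(6))*(-192) = -8*324 + (30912 - 576*I*sqrt(6)) = -2592 + (30912 - 576*I*sqrt(6)) = 28320 - 576*I*sqrt(6)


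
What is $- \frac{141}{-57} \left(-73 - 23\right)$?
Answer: $- \frac{4512}{19} \approx -237.47$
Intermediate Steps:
$- \frac{141}{-57} \left(-73 - 23\right) = \left(-141\right) \left(- \frac{1}{57}\right) \left(-96\right) = \frac{47}{19} \left(-96\right) = - \frac{4512}{19}$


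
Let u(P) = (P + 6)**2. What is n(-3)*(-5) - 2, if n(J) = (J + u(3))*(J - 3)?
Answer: 2338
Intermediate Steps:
u(P) = (6 + P)**2
n(J) = (-3 + J)*(81 + J) (n(J) = (J + (6 + 3)**2)*(J - 3) = (J + 9**2)*(-3 + J) = (J + 81)*(-3 + J) = (81 + J)*(-3 + J) = (-3 + J)*(81 + J))
n(-3)*(-5) - 2 = (-243 + (-3)**2 + 78*(-3))*(-5) - 2 = (-243 + 9 - 234)*(-5) - 2 = -468*(-5) - 2 = 2340 - 2 = 2338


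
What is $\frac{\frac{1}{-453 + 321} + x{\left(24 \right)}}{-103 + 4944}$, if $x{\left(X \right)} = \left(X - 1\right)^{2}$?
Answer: $\frac{69827}{639012} \approx 0.10927$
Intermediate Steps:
$x{\left(X \right)} = \left(-1 + X\right)^{2}$
$\frac{\frac{1}{-453 + 321} + x{\left(24 \right)}}{-103 + 4944} = \frac{\frac{1}{-453 + 321} + \left(-1 + 24\right)^{2}}{-103 + 4944} = \frac{\frac{1}{-132} + 23^{2}}{4841} = \left(- \frac{1}{132} + 529\right) \frac{1}{4841} = \frac{69827}{132} \cdot \frac{1}{4841} = \frac{69827}{639012}$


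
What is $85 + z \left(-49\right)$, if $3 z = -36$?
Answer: $673$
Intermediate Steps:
$z = -12$ ($z = \frac{1}{3} \left(-36\right) = -12$)
$85 + z \left(-49\right) = 85 - -588 = 85 + 588 = 673$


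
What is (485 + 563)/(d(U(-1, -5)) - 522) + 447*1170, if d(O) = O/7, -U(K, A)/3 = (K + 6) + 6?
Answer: 1928256794/3687 ≈ 5.2299e+5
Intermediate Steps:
U(K, A) = -36 - 3*K (U(K, A) = -3*((K + 6) + 6) = -3*((6 + K) + 6) = -3*(12 + K) = -36 - 3*K)
d(O) = O/7 (d(O) = O*(1/7) = O/7)
(485 + 563)/(d(U(-1, -5)) - 522) + 447*1170 = (485 + 563)/((-36 - 3*(-1))/7 - 522) + 447*1170 = 1048/((-36 + 3)/7 - 522) + 522990 = 1048/((1/7)*(-33) - 522) + 522990 = 1048/(-33/7 - 522) + 522990 = 1048/(-3687/7) + 522990 = 1048*(-7/3687) + 522990 = -7336/3687 + 522990 = 1928256794/3687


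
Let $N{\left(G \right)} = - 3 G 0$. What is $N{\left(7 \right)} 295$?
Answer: $0$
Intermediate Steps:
$N{\left(G \right)} = 0$
$N{\left(7 \right)} 295 = 0 \cdot 295 = 0$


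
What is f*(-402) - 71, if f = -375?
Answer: 150679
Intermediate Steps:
f*(-402) - 71 = -375*(-402) - 71 = 150750 - 71 = 150679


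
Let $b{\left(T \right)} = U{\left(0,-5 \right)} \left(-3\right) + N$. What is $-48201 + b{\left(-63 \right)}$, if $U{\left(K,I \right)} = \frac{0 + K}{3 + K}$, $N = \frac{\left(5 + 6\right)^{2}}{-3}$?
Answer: $- \frac{144724}{3} \approx -48241.0$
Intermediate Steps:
$N = - \frac{121}{3}$ ($N = 11^{2} \left(- \frac{1}{3}\right) = 121 \left(- \frac{1}{3}\right) = - \frac{121}{3} \approx -40.333$)
$U{\left(K,I \right)} = \frac{K}{3 + K}$
$b{\left(T \right)} = - \frac{121}{3}$ ($b{\left(T \right)} = \frac{0}{3 + 0} \left(-3\right) - \frac{121}{3} = \frac{0}{3} \left(-3\right) - \frac{121}{3} = 0 \cdot \frac{1}{3} \left(-3\right) - \frac{121}{3} = 0 \left(-3\right) - \frac{121}{3} = 0 - \frac{121}{3} = - \frac{121}{3}$)
$-48201 + b{\left(-63 \right)} = -48201 - \frac{121}{3} = - \frac{144724}{3}$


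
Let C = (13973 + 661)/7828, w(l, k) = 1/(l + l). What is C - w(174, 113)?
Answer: 1271201/681036 ≈ 1.8666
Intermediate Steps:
w(l, k) = 1/(2*l)
C = 7317/3914 (C = 14634*(1/7828) = 7317/3914 ≈ 1.8694)
C - w(174, 113) = 7317/3914 - 1/(2*174) = 7317/3914 - 1*1/348 = 7317/3914 - 1/348 = 1271201/681036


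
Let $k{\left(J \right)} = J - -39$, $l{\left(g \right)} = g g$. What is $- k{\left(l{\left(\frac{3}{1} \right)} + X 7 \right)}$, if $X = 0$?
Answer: $-48$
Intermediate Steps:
$l{\left(g \right)} = g^{2}$
$k{\left(J \right)} = 39 + J$ ($k{\left(J \right)} = J + 39 = 39 + J$)
$- k{\left(l{\left(\frac{3}{1} \right)} + X 7 \right)} = - (39 + \left(\left(\frac{3}{1}\right)^{2} + 0 \cdot 7\right)) = - (39 + \left(\left(3 \cdot 1\right)^{2} + 0\right)) = - (39 + \left(3^{2} + 0\right)) = - (39 + \left(9 + 0\right)) = - (39 + 9) = \left(-1\right) 48 = -48$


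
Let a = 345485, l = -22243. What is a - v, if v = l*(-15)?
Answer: 11840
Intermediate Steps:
v = 333645 (v = -22243*(-15) = 333645)
a - v = 345485 - 1*333645 = 345485 - 333645 = 11840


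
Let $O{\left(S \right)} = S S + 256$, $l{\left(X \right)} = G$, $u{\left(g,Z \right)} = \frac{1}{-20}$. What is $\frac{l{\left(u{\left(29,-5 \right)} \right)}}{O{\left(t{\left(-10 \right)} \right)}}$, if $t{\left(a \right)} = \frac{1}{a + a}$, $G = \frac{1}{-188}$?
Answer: $- \frac{100}{4812847} \approx -2.0778 \cdot 10^{-5}$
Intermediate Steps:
$u{\left(g,Z \right)} = - \frac{1}{20}$
$G = - \frac{1}{188} \approx -0.0053191$
$l{\left(X \right)} = - \frac{1}{188}$
$t{\left(a \right)} = \frac{1}{2 a}$
$O{\left(S \right)} = 256 + S^{2}$ ($O{\left(S \right)} = S^{2} + 256 = 256 + S^{2}$)
$\frac{l{\left(u{\left(29,-5 \right)} \right)}}{O{\left(t{\left(-10 \right)} \right)}} = - \frac{1}{188 \left(256 + \left(\frac{1}{2 \left(-10\right)}\right)^{2}\right)} = - \frac{1}{188 \left(256 + \left(\frac{1}{2} \left(- \frac{1}{10}\right)\right)^{2}\right)} = - \frac{1}{188 \left(256 + \left(- \frac{1}{20}\right)^{2}\right)} = - \frac{1}{188 \left(256 + \frac{1}{400}\right)} = - \frac{1}{188 \cdot \frac{102401}{400}} = \left(- \frac{1}{188}\right) \frac{400}{102401} = - \frac{100}{4812847}$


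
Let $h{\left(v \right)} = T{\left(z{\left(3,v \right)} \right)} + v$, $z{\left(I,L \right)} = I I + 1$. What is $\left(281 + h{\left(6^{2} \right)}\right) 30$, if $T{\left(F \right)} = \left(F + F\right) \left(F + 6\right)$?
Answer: $19110$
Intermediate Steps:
$z{\left(I,L \right)} = 1 + I^{2}$ ($z{\left(I,L \right)} = I^{2} + 1 = 1 + I^{2}$)
$T{\left(F \right)} = 2 F \left(6 + F\right)$
$h{\left(v \right)} = 320 + v$ ($h{\left(v \right)} = 2 \left(1 + 3^{2}\right) \left(6 + \left(1 + 3^{2}\right)\right) + v = 2 \left(1 + 9\right) \left(6 + \left(1 + 9\right)\right) + v = 2 \cdot 10 \left(6 + 10\right) + v = 2 \cdot 10 \cdot 16 + v = 320 + v$)
$\left(281 + h{\left(6^{2} \right)}\right) 30 = \left(281 + \left(320 + 6^{2}\right)\right) 30 = \left(281 + \left(320 + 36\right)\right) 30 = \left(281 + 356\right) 30 = 637 \cdot 30 = 19110$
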